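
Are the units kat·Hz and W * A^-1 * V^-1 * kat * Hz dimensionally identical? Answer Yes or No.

Yes

Left side:
  kat = mol/s = s⁻¹·mol (catalytic activity).
  Hz = 1/s = s⁻¹ (frequency is cycles per second).
  Combining: kat·Hz = (s⁻¹·mol) · s⁻¹ = s⁻²·mol.
Right side:
  W = kg·m²·s⁻³.
  V = kg·m²·s⁻³·A⁻¹.
  So V⁻¹ = kg⁻¹·m⁻²·s³·A.
  kat = s⁻¹·mol.
  Hz = s⁻¹.
  Combining: W·A⁻¹·V⁻¹·kat·Hz = (kg·m²·s⁻³) · A⁻¹ · (kg⁻¹·m⁻²·s³·A) · (s⁻¹·mol) · s⁻¹ = s⁻²·mol.
Both reduce to s⁻²·mol.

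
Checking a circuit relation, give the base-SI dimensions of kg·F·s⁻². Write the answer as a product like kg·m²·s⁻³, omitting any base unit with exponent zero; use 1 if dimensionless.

F = C/V (capacitance = charge per voltage),
    = A·s/(kg·m²·s⁻³·A⁻¹) (substituting C and V),
    = kg⁻¹·m⁻²·s⁴·A².
Combining: kg·F·s⁻² = kg · (kg⁻¹·m⁻²·s⁴·A²) · s⁻² = m⁻²·s²·A².

m⁻²·s²·A²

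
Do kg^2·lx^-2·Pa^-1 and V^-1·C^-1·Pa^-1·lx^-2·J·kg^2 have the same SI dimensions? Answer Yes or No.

Yes

Left side:
  lx = lm/m² (illuminance = luminous flux per area),
      = m⁻²·cd.
  So lx⁻² = m⁴·cd⁻².
  Pa = N/m² (pressure = force per area),
      = kg·m⁻¹·s⁻².
  So Pa⁻¹ = kg⁻¹·m·s².
  Combining: kg²·lx⁻²·Pa⁻¹ = kg² · (m⁴·cd⁻²) · (kg⁻¹·m·s²) = kg·m⁵·s²·cd⁻².
Right side:
  V = W/A (potential = power per current),
      = kg·m²·s⁻³·A⁻¹.
  So V⁻¹ = kg⁻¹·m⁻²·s³·A.
  C = A·s = s·A (charge = current × time).
  So C⁻¹ = s⁻¹·A⁻¹.
  Pa = N/m² (pressure = force per area),
      = kg·m⁻¹·s⁻².
  So Pa⁻¹ = kg⁻¹·m·s².
  lx = lm/m² (illuminance = luminous flux per area),
      = m⁻²·cd.
  So lx⁻² = m⁴·cd⁻².
  J = N·m (work = force × distance),
      = kg·m²·s⁻².
  Combining: V⁻¹·C⁻¹·Pa⁻¹·lx⁻²·J·kg² = (kg⁻¹·m⁻²·s³·A) · (s⁻¹·A⁻¹) · (kg⁻¹·m·s²) · (m⁴·cd⁻²) · (kg·m²·s⁻²) · kg² = kg·m⁵·s²·cd⁻².
Both reduce to kg·m⁵·s²·cd⁻².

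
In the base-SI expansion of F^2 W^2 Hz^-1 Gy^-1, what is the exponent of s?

F = C/V (capacitance = charge per voltage),
    = A·s/(kg·m²·s⁻³·A⁻¹) (substituting C and V),
    = kg⁻¹·m⁻²·s⁴·A².
So F² = kg⁻²·m⁻⁴·s⁸·A⁴.
W = J/s (power = energy per time),
    = kg·m²·s⁻³.
So W² = kg²·m⁴·s⁻⁶.
Hz = 1/s = s⁻¹ (frequency is cycles per second).
So Hz⁻¹ = s.
Gy = J/kg (absorbed dose = energy per mass),
    = m²·s⁻².
So Gy⁻¹ = m⁻²·s².
Combining: F²·W²·Hz⁻¹·Gy⁻¹ = (kg⁻²·m⁻⁴·s⁸·A⁴) · (kg²·m⁴·s⁻⁶) · s · (m⁻²·s²) = m⁻²·s⁵·A⁴.
The exponent of s is 5.

5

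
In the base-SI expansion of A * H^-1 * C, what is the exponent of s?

H = Wb/A (inductance = flux per current),
    = kg·m²·s⁻²·A⁻².
So H⁻¹ = kg⁻¹·m⁻²·s²·A².
C = A·s = s·A (charge = current × time).
Combining: A·H⁻¹·C = A · (kg⁻¹·m⁻²·s²·A²) · (s·A) = kg⁻¹·m⁻²·s³·A⁴.
The exponent of s is 3.

3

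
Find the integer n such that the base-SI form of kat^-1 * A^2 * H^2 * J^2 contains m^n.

8

kat = mol/s = s⁻¹·mol (catalytic activity).
So kat⁻¹ = s·mol⁻¹.
H = Wb/A (inductance = flux per current),
    = kg·m²·s⁻²·A⁻².
So H² = kg²·m⁴·s⁻⁴·A⁻⁴.
J = N·m (work = force × distance),
    = kg·m²·s⁻².
So J² = kg²·m⁴·s⁻⁴.
Combining: kat⁻¹·A²·H²·J² = (s·mol⁻¹) · A² · (kg²·m⁴·s⁻⁴·A⁻⁴) · (kg²·m⁴·s⁻⁴) = kg⁴·m⁸·s⁻⁷·A⁻²·mol⁻¹.
The exponent of m is 8.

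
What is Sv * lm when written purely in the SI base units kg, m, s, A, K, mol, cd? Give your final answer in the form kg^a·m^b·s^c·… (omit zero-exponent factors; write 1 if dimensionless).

Sv = m²·s⁻².
lm = cd.
Combining: Sv·lm = (m²·s⁻²) · cd = m²·s⁻²·cd.

m²·s⁻²·cd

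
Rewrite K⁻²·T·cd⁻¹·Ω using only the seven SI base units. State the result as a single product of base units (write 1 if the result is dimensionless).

kg²·m²·s⁻⁵·A⁻³·K⁻²·cd⁻¹

T = Wb/m² (flux density = flux per area),
    = kg·s⁻²·A⁻¹.
Ω = V/A (resistance = voltage per current),
    = kg·m²·s⁻³·A⁻².
Combining: K⁻²·T·cd⁻¹·Ω = K⁻² · (kg·s⁻²·A⁻¹) · cd⁻¹ · (kg·m²·s⁻³·A⁻²) = kg²·m²·s⁻⁵·A⁻³·K⁻²·cd⁻¹.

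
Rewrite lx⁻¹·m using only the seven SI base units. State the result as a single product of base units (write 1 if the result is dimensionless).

lx = lm/m² (illuminance = luminous flux per area),
    = m⁻²·cd.
So lx⁻¹ = m²·cd⁻¹.
Combining: lx⁻¹·m = (m²·cd⁻¹) · m = m³·cd⁻¹.

m³·cd⁻¹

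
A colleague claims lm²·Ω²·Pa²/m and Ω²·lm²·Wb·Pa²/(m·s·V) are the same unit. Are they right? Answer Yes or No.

Yes

Left side:
  lm = cd.
  So lm² = cd².
  Ω = kg·m²·s⁻³·A⁻².
  So Ω² = kg²·m⁴·s⁻⁶·A⁻⁴.
  Pa = kg·m⁻¹·s⁻².
  So Pa² = kg²·m⁻²·s⁻⁴.
  Combining: lm²·m⁻¹·Ω²·Pa² = cd² · m⁻¹ · (kg²·m⁴·s⁻⁶·A⁻⁴) · (kg²·m⁻²·s⁻⁴) = kg⁴·m·s⁻¹⁰·A⁻⁴·cd².
Right side:
  Ω = kg·m²·s⁻³·A⁻².
  So Ω² = kg²·m⁴·s⁻⁶·A⁻⁴.
  lm = cd.
  So lm² = cd².
  Wb = kg·m²·s⁻²·A⁻¹.
  V = kg·m²·s⁻³·A⁻¹.
  So V⁻¹ = kg⁻¹·m⁻²·s³·A.
  Pa = kg·m⁻¹·s⁻².
  So Pa² = kg²·m⁻²·s⁻⁴.
  Combining: m⁻¹·Ω²·lm²·Wb·s⁻¹·V⁻¹·Pa² = m⁻¹ · (kg²·m⁴·s⁻⁶·A⁻⁴) · cd² · (kg·m²·s⁻²·A⁻¹) · s⁻¹ · (kg⁻¹·m⁻²·s³·A) · (kg²·m⁻²·s⁻⁴) = kg⁴·m·s⁻¹⁰·A⁻⁴·cd².
Both reduce to kg⁴·m·s⁻¹⁰·A⁻⁴·cd².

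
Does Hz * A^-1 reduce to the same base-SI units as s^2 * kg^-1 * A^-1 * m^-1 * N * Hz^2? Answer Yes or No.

Left side:
  Hz = s⁻¹.
  Combining: Hz·A⁻¹ = s⁻¹ · A⁻¹ = s⁻¹·A⁻¹.
Right side:
  N = kg·m/s² = kg·m·s⁻² (force = mass × acceleration).
  Hz = 1/s = s⁻¹ (frequency is cycles per second).
  So Hz² = s⁻².
  Combining: s²·kg⁻¹·A⁻¹·m⁻¹·N·Hz² = s² · kg⁻¹ · A⁻¹ · m⁻¹ · (kg·m·s⁻²) · s⁻² = s⁻²·A⁻¹.
Left is s⁻¹·A⁻¹; right is s⁻²·A⁻¹ — different.

No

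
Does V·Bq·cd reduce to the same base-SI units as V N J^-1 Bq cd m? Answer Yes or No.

Yes

Left side:
  V = W/A (potential = power per current),
      = kg·m²·s⁻³·A⁻¹.
  Bq = 1/s = s⁻¹ (activity is decays per second).
  Combining: V·Bq·cd = (kg·m²·s⁻³·A⁻¹) · s⁻¹ · cd = kg·m²·s⁻⁴·A⁻¹·cd.
Right side:
  V = kg·m²·s⁻³·A⁻¹.
  N = kg·m·s⁻².
  J = kg·m²·s⁻².
  So J⁻¹ = kg⁻¹·m⁻²·s².
  Bq = s⁻¹.
  Combining: V·N·J⁻¹·Bq·cd·m = (kg·m²·s⁻³·A⁻¹) · (kg·m·s⁻²) · (kg⁻¹·m⁻²·s²) · s⁻¹ · cd · m = kg·m²·s⁻⁴·A⁻¹·cd.
Both reduce to kg·m²·s⁻⁴·A⁻¹·cd.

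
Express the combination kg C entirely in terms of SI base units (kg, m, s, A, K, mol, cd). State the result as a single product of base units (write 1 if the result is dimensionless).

kg·s·A

C = s·A.
Combining: kg·C = kg · (s·A) = kg·s·A.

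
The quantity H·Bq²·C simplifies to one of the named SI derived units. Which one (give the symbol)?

H = Wb/A (inductance = flux per current),
    = kg·m²·s⁻²·A⁻².
Bq = 1/s = s⁻¹ (activity is decays per second).
So Bq² = s⁻².
C = A·s = s·A (charge = current × time).
Combining: H·Bq²·C = (kg·m²·s⁻²·A⁻²) · s⁻² · (s·A) = kg·m²·s⁻³·A⁻¹.
kg·m²·s⁻³·A⁻¹ is the base-SI form of the volt.

V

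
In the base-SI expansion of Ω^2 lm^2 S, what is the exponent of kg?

1

Ω = V/A (resistance = voltage per current),
    = kg·m²·s⁻³·A⁻².
So Ω² = kg²·m⁴·s⁻⁶·A⁻⁴.
lm = cd·sr = cd (luminous flux; sr is dimensionless).
So lm² = cd².
S = 1/Ω (conductance is reciprocal resistance),
    = kg⁻¹·m⁻²·s³·A².
Combining: Ω²·lm²·S = (kg²·m⁴·s⁻⁶·A⁻⁴) · cd² · (kg⁻¹·m⁻²·s³·A²) = kg·m²·s⁻³·A⁻²·cd².
The exponent of kg is 1.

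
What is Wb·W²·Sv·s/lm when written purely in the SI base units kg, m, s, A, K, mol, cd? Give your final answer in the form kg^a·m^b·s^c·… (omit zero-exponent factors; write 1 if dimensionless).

kg³·m⁸·s⁻⁹·A⁻¹·cd⁻¹

Wb = V·s (flux: a volt is a weber per second),
    = kg·m²·s⁻²·A⁻¹.
W = J/s (power = energy per time),
    = kg·m²·s⁻³.
So W² = kg²·m⁴·s⁻⁶.
Sv = J/kg (equivalent dose = energy per mass),
    = m²·s⁻².
lm = cd·sr = cd (luminous flux; sr is dimensionless).
So lm⁻¹ = cd⁻¹.
Combining: Wb·W²·Sv·lm⁻¹·s = (kg·m²·s⁻²·A⁻¹) · (kg²·m⁴·s⁻⁶) · (m²·s⁻²) · cd⁻¹ · s = kg³·m⁸·s⁻⁹·A⁻¹·cd⁻¹.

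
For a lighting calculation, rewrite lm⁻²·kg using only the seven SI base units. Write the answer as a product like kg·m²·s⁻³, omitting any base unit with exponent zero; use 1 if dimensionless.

kg·cd⁻²

lm = cd.
So lm⁻² = cd⁻².
Combining: lm⁻²·kg = cd⁻² · kg = kg·cd⁻².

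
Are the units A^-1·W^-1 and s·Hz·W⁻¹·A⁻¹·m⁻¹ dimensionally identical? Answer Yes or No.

Left side:
  W = kg·m²·s⁻³.
  So W⁻¹ = kg⁻¹·m⁻²·s³.
  Combining: A⁻¹·W⁻¹ = A⁻¹ · (kg⁻¹·m⁻²·s³) = kg⁻¹·m⁻²·s³·A⁻¹.
Right side:
  Hz = 1/s = s⁻¹ (frequency is cycles per second).
  W = J/s (power = energy per time),
      = kg·m²·s⁻³.
  So W⁻¹ = kg⁻¹·m⁻²·s³.
  Combining: s·Hz·W⁻¹·A⁻¹·m⁻¹ = s · s⁻¹ · (kg⁻¹·m⁻²·s³) · A⁻¹ · m⁻¹ = kg⁻¹·m⁻³·s³·A⁻¹.
Left is kg⁻¹·m⁻²·s³·A⁻¹; right is kg⁻¹·m⁻³·s³·A⁻¹ — different.

No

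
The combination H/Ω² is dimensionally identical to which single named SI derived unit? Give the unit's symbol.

F

Ω = V/A (resistance = voltage per current),
    = kg·m²·s⁻³·A⁻².
So Ω⁻² = kg⁻²·m⁻⁴·s⁶·A⁴.
H = Wb/A (inductance = flux per current),
    = kg·m²·s⁻²·A⁻².
Combining: Ω⁻²·H = (kg⁻²·m⁻⁴·s⁶·A⁴) · (kg·m²·s⁻²·A⁻²) = kg⁻¹·m⁻²·s⁴·A².
kg⁻¹·m⁻²·s⁴·A² is the base-SI form of the farad.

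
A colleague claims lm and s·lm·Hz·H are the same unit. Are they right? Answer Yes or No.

No

Left side:
  lm = cd.
Right side:
  lm = cd·sr = cd (luminous flux; sr is dimensionless).
  Hz = 1/s = s⁻¹ (frequency is cycles per second).
  H = Wb/A (inductance = flux per current),
      = kg·m²·s⁻²·A⁻².
  Combining: s·lm·Hz·H = s · cd · s⁻¹ · (kg·m²·s⁻²·A⁻²) = kg·m²·s⁻²·A⁻²·cd.
Left is cd; right is kg·m²·s⁻²·A⁻²·cd — different.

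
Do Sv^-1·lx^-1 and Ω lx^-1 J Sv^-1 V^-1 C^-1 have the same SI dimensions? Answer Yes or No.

No

Left side:
  Sv = J/kg (equivalent dose = energy per mass),
      = m²·s⁻².
  So Sv⁻¹ = m⁻²·s².
  lx = lm/m² (illuminance = luminous flux per area),
      = m⁻²·cd.
  So lx⁻¹ = m²·cd⁻¹.
  Combining: Sv⁻¹·lx⁻¹ = (m⁻²·s²) · (m²·cd⁻¹) = s²·cd⁻¹.
Right side:
  Ω = kg·m²·s⁻³·A⁻².
  lx = m⁻²·cd.
  So lx⁻¹ = m²·cd⁻¹.
  J = kg·m²·s⁻².
  Sv = m²·s⁻².
  So Sv⁻¹ = m⁻²·s².
  V = kg·m²·s⁻³·A⁻¹.
  So V⁻¹ = kg⁻¹·m⁻²·s³·A.
  C = s·A.
  So C⁻¹ = s⁻¹·A⁻¹.
  Combining: Ω·lx⁻¹·J·Sv⁻¹·V⁻¹·C⁻¹ = (kg·m²·s⁻³·A⁻²) · (m²·cd⁻¹) · (kg·m²·s⁻²) · (m⁻²·s²) · (kg⁻¹·m⁻²·s³·A) · (s⁻¹·A⁻¹) = kg·m²·s⁻¹·A⁻²·cd⁻¹.
Left is s²·cd⁻¹; right is kg·m²·s⁻¹·A⁻²·cd⁻¹ — different.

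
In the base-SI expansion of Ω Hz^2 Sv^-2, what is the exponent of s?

-1

Ω = V/A (resistance = voltage per current),
    = kg·m²·s⁻³·A⁻².
Hz = 1/s = s⁻¹ (frequency is cycles per second).
So Hz² = s⁻².
Sv = J/kg (equivalent dose = energy per mass),
    = m²·s⁻².
So Sv⁻² = m⁻⁴·s⁴.
Combining: Ω·Hz²·Sv⁻² = (kg·m²·s⁻³·A⁻²) · s⁻² · (m⁻⁴·s⁴) = kg·m⁻²·s⁻¹·A⁻².
The exponent of s is -1.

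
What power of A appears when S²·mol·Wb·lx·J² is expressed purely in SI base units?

3

S = 1/Ω (conductance is reciprocal resistance),
    = kg⁻¹·m⁻²·s³·A².
So S² = kg⁻²·m⁻⁴·s⁶·A⁴.
Wb = V·s (flux: a volt is a weber per second),
    = kg·m²·s⁻²·A⁻¹.
lx = lm/m² (illuminance = luminous flux per area),
    = m⁻²·cd.
J = N·m (work = force × distance),
    = kg·m²·s⁻².
So J² = kg²·m⁴·s⁻⁴.
Combining: S²·mol·Wb·lx·J² = (kg⁻²·m⁻⁴·s⁶·A⁴) · mol · (kg·m²·s⁻²·A⁻¹) · (m⁻²·cd) · (kg²·m⁴·s⁻⁴) = kg·A³·mol·cd.
The exponent of A is 3.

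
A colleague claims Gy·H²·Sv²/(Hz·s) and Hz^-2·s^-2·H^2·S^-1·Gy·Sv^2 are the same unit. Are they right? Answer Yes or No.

Left side:
  Gy = m²·s⁻².
  Hz = s⁻¹.
  So Hz⁻¹ = s.
  H = kg·m²·s⁻²·A⁻².
  So H² = kg²·m⁴·s⁻⁴·A⁻⁴.
  Sv = m²·s⁻².
  So Sv² = m⁴·s⁻⁴.
  Combining: Gy·Hz⁻¹·H²·Sv²·s⁻¹ = (m²·s⁻²) · s · (kg²·m⁴·s⁻⁴·A⁻⁴) · (m⁴·s⁻⁴) · s⁻¹ = kg²·m¹⁰·s⁻¹⁰·A⁻⁴.
Right side:
  Hz = 1/s = s⁻¹ (frequency is cycles per second).
  So Hz⁻² = s².
  H = Wb/A (inductance = flux per current),
      = kg·m²·s⁻²·A⁻².
  So H² = kg²·m⁴·s⁻⁴·A⁻⁴.
  S = 1/Ω (conductance is reciprocal resistance),
      = kg⁻¹·m⁻²·s³·A².
  So S⁻¹ = kg·m²·s⁻³·A⁻².
  Gy = J/kg (absorbed dose = energy per mass),
      = m²·s⁻².
  Sv = J/kg (equivalent dose = energy per mass),
      = m²·s⁻².
  So Sv² = m⁴·s⁻⁴.
  Combining: Hz⁻²·s⁻²·H²·S⁻¹·Gy·Sv² = s² · s⁻² · (kg²·m⁴·s⁻⁴·A⁻⁴) · (kg·m²·s⁻³·A⁻²) · (m²·s⁻²) · (m⁴·s⁻⁴) = kg³·m¹²·s⁻¹³·A⁻⁶.
Left is kg²·m¹⁰·s⁻¹⁰·A⁻⁴; right is kg³·m¹²·s⁻¹³·A⁻⁶ — different.

No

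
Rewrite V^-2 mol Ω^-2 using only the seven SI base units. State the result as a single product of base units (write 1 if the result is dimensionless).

kg⁻⁴·m⁻⁸·s¹²·A⁶·mol

V = W/A (potential = power per current),
    = kg·m²·s⁻³·A⁻¹.
So V⁻² = kg⁻²·m⁻⁴·s⁶·A².
Ω = V/A (resistance = voltage per current),
    = kg·m²·s⁻³·A⁻².
So Ω⁻² = kg⁻²·m⁻⁴·s⁶·A⁴.
Combining: V⁻²·mol·Ω⁻² = (kg⁻²·m⁻⁴·s⁶·A²) · mol · (kg⁻²·m⁻⁴·s⁶·A⁴) = kg⁻⁴·m⁻⁸·s¹²·A⁶·mol.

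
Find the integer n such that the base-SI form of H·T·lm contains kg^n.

2

H = Wb/A (inductance = flux per current),
    = kg·m²·s⁻²·A⁻².
T = Wb/m² (flux density = flux per area),
    = kg·s⁻²·A⁻¹.
lm = cd·sr = cd (luminous flux; sr is dimensionless).
Combining: H·T·lm = (kg·m²·s⁻²·A⁻²) · (kg·s⁻²·A⁻¹) · cd = kg²·m²·s⁻⁴·A⁻³·cd.
The exponent of kg is 2.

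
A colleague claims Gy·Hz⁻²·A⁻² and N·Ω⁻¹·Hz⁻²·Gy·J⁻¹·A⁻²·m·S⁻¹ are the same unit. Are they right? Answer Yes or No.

Yes

Left side:
  Gy = J/kg (absorbed dose = energy per mass),
      = m²·s⁻².
  Hz = 1/s = s⁻¹ (frequency is cycles per second).
  So Hz⁻² = s².
  Combining: Gy·Hz⁻²·A⁻² = (m²·s⁻²) · s² · A⁻² = m²·A⁻².
Right side:
  N = kg·m/s² = kg·m·s⁻² (force = mass × acceleration).
  Ω = V/A (resistance = voltage per current),
      = kg·m²·s⁻³·A⁻².
  So Ω⁻¹ = kg⁻¹·m⁻²·s³·A².
  Hz = 1/s = s⁻¹ (frequency is cycles per second).
  So Hz⁻² = s².
  Gy = J/kg (absorbed dose = energy per mass),
      = m²·s⁻².
  J = N·m (work = force × distance),
      = kg·m²·s⁻².
  So J⁻¹ = kg⁻¹·m⁻²·s².
  S = 1/Ω (conductance is reciprocal resistance),
      = kg⁻¹·m⁻²·s³·A².
  So S⁻¹ = kg·m²·s⁻³·A⁻².
  Combining: N·Ω⁻¹·Hz⁻²·Gy·J⁻¹·A⁻²·m·S⁻¹ = (kg·m·s⁻²) · (kg⁻¹·m⁻²·s³·A²) · s² · (m²·s⁻²) · (kg⁻¹·m⁻²·s²) · A⁻² · m · (kg·m²·s⁻³·A⁻²) = m²·A⁻².
Both reduce to m²·A⁻².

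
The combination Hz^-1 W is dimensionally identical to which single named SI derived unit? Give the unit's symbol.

Hz = 1/s = s⁻¹ (frequency is cycles per second).
So Hz⁻¹ = s.
W = J/s (power = energy per time),
    = kg·m²·s⁻³.
Combining: Hz⁻¹·W = s · (kg·m²·s⁻³) = kg·m²·s⁻².
kg·m²·s⁻² is the base-SI form of the joule.

J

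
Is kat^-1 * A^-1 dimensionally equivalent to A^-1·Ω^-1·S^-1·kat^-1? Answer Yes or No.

Left side:
  kat = mol/s = s⁻¹·mol (catalytic activity).
  So kat⁻¹ = s·mol⁻¹.
  Combining: kat⁻¹·A⁻¹ = (s·mol⁻¹) · A⁻¹ = s·A⁻¹·mol⁻¹.
Right side:
  Ω = V/A (resistance = voltage per current),
      = kg·m²·s⁻³·A⁻².
  So Ω⁻¹ = kg⁻¹·m⁻²·s³·A².
  S = 1/Ω (conductance is reciprocal resistance),
      = kg⁻¹·m⁻²·s³·A².
  So S⁻¹ = kg·m²·s⁻³·A⁻².
  kat = mol/s = s⁻¹·mol (catalytic activity).
  So kat⁻¹ = s·mol⁻¹.
  Combining: A⁻¹·Ω⁻¹·S⁻¹·kat⁻¹ = A⁻¹ · (kg⁻¹·m⁻²·s³·A²) · (kg·m²·s⁻³·A⁻²) · (s·mol⁻¹) = s·A⁻¹·mol⁻¹.
Both reduce to s·A⁻¹·mol⁻¹.

Yes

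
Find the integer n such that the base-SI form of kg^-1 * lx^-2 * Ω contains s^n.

lx = lm/m² (illuminance = luminous flux per area),
    = m⁻²·cd.
So lx⁻² = m⁴·cd⁻².
Ω = V/A (resistance = voltage per current),
    = kg·m²·s⁻³·A⁻².
Combining: kg⁻¹·lx⁻²·Ω = kg⁻¹ · (m⁴·cd⁻²) · (kg·m²·s⁻³·A⁻²) = m⁶·s⁻³·A⁻²·cd⁻².
The exponent of s is -3.

-3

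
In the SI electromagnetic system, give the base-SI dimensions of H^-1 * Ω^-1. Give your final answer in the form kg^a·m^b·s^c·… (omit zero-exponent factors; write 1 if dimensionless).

H = Wb/A (inductance = flux per current),
    = kg·m²·s⁻²·A⁻².
So H⁻¹ = kg⁻¹·m⁻²·s²·A².
Ω = V/A (resistance = voltage per current),
    = kg·m²·s⁻³·A⁻².
So Ω⁻¹ = kg⁻¹·m⁻²·s³·A².
Combining: H⁻¹·Ω⁻¹ = (kg⁻¹·m⁻²·s²·A²) · (kg⁻¹·m⁻²·s³·A²) = kg⁻²·m⁻⁴·s⁵·A⁴.

kg⁻²·m⁻⁴·s⁵·A⁴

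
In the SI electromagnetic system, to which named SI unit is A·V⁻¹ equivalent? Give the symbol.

V = W/A (potential = power per current),
    = kg·m²·s⁻³·A⁻¹.
So V⁻¹ = kg⁻¹·m⁻²·s³·A.
Combining: A·V⁻¹ = A · (kg⁻¹·m⁻²·s³·A) = kg⁻¹·m⁻²·s³·A².
kg⁻¹·m⁻²·s³·A² is the base-SI form of the siemens.

S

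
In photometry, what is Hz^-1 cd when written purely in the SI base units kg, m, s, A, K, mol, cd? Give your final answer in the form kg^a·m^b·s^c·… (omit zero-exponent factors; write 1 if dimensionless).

s·cd

Hz = s⁻¹.
So Hz⁻¹ = s.
Combining: Hz⁻¹·cd = s · cd = s·cd.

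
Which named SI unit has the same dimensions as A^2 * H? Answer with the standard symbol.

J

H = Wb/A (inductance = flux per current),
    = kg·m²·s⁻²·A⁻².
Combining: A²·H = A² · (kg·m²·s⁻²·A⁻²) = kg·m²·s⁻².
kg·m²·s⁻² is the base-SI form of the joule.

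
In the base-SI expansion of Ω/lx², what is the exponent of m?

6

lx = lm/m² (illuminance = luminous flux per area),
    = m⁻²·cd.
So lx⁻² = m⁴·cd⁻².
Ω = V/A (resistance = voltage per current),
    = kg·m²·s⁻³·A⁻².
Combining: lx⁻²·Ω = (m⁴·cd⁻²) · (kg·m²·s⁻³·A⁻²) = kg·m⁶·s⁻³·A⁻²·cd⁻².
The exponent of m is 6.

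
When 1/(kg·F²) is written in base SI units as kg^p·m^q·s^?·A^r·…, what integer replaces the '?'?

-8

F = C/V (capacitance = charge per voltage),
    = A·s/(kg·m²·s⁻³·A⁻¹) (substituting C and V),
    = kg⁻¹·m⁻²·s⁴·A².
So F⁻² = kg²·m⁴·s⁻⁸·A⁻⁴.
Combining: kg⁻¹·F⁻² = kg⁻¹ · (kg²·m⁴·s⁻⁸·A⁻⁴) = kg·m⁴·s⁻⁸·A⁻⁴.
The exponent of s is -8.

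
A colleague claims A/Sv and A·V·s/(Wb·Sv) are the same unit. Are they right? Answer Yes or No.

Left side:
  Sv = m²·s⁻².
  So Sv⁻¹ = m⁻²·s².
  Combining: Sv⁻¹·A = (m⁻²·s²) · A = m⁻²·s²·A.
Right side:
  Wb = V·s (flux: a volt is a weber per second),
      = kg·m²·s⁻²·A⁻¹.
  So Wb⁻¹ = kg⁻¹·m⁻²·s²·A.
  V = W/A (potential = power per current),
      = kg·m²·s⁻³·A⁻¹.
  Sv = J/kg (equivalent dose = energy per mass),
      = m²·s⁻².
  So Sv⁻¹ = m⁻²·s².
  Combining: Wb⁻¹·A·V·s·Sv⁻¹ = (kg⁻¹·m⁻²·s²·A) · A · (kg·m²·s⁻³·A⁻¹) · s · (m⁻²·s²) = m⁻²·s²·A.
Both reduce to m⁻²·s²·A.

Yes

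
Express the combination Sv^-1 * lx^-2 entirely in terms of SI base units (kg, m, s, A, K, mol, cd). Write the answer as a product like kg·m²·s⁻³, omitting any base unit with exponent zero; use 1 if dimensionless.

Sv = J/kg (equivalent dose = energy per mass),
    = m²·s⁻².
So Sv⁻¹ = m⁻²·s².
lx = lm/m² (illuminance = luminous flux per area),
    = m⁻²·cd.
So lx⁻² = m⁴·cd⁻².
Combining: Sv⁻¹·lx⁻² = (m⁻²·s²) · (m⁴·cd⁻²) = m²·s²·cd⁻².

m²·s²·cd⁻²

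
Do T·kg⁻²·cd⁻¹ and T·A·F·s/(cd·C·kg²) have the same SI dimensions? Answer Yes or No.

Left side:
  T = Wb/m² (flux density = flux per area),
      = kg·s⁻²·A⁻¹.
  Combining: T·kg⁻²·cd⁻¹ = (kg·s⁻²·A⁻¹) · kg⁻² · cd⁻¹ = kg⁻¹·s⁻²·A⁻¹·cd⁻¹.
Right side:
  T = kg·s⁻²·A⁻¹.
  F = kg⁻¹·m⁻²·s⁴·A².
  C = s·A.
  So C⁻¹ = s⁻¹·A⁻¹.
  Combining: cd⁻¹·T·A·F·C⁻¹·s·kg⁻² = cd⁻¹ · (kg·s⁻²·A⁻¹) · A · (kg⁻¹·m⁻²·s⁴·A²) · (s⁻¹·A⁻¹) · s · kg⁻² = kg⁻²·m⁻²·s²·A·cd⁻¹.
Left is kg⁻¹·s⁻²·A⁻¹·cd⁻¹; right is kg⁻²·m⁻²·s²·A·cd⁻¹ — different.

No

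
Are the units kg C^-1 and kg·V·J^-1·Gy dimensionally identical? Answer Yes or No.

Left side:
  C = s·A.
  So C⁻¹ = s⁻¹·A⁻¹.
  Combining: kg·C⁻¹ = kg · (s⁻¹·A⁻¹) = kg·s⁻¹·A⁻¹.
Right side:
  V = kg·m²·s⁻³·A⁻¹.
  J = kg·m²·s⁻².
  So J⁻¹ = kg⁻¹·m⁻²·s².
  Gy = m²·s⁻².
  Combining: kg·V·J⁻¹·Gy = kg · (kg·m²·s⁻³·A⁻¹) · (kg⁻¹·m⁻²·s²) · (m²·s⁻²) = kg·m²·s⁻³·A⁻¹.
Left is kg·s⁻¹·A⁻¹; right is kg·m²·s⁻³·A⁻¹ — different.

No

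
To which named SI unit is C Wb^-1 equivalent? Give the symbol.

S

C = A·s = s·A (charge = current × time).
Wb = V·s (flux: a volt is a weber per second),
    = kg·m²·s⁻²·A⁻¹.
So Wb⁻¹ = kg⁻¹·m⁻²·s²·A.
Combining: C·Wb⁻¹ = (s·A) · (kg⁻¹·m⁻²·s²·A) = kg⁻¹·m⁻²·s³·A².
kg⁻¹·m⁻²·s³·A² is the base-SI form of the siemens.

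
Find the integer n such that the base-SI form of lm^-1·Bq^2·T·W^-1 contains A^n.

lm = cd·sr = cd (luminous flux; sr is dimensionless).
So lm⁻¹ = cd⁻¹.
Bq = 1/s = s⁻¹ (activity is decays per second).
So Bq² = s⁻².
T = Wb/m² (flux density = flux per area),
    = kg·s⁻²·A⁻¹.
W = J/s (power = energy per time),
    = kg·m²·s⁻³.
So W⁻¹ = kg⁻¹·m⁻²·s³.
Combining: lm⁻¹·Bq²·T·W⁻¹ = cd⁻¹ · s⁻² · (kg·s⁻²·A⁻¹) · (kg⁻¹·m⁻²·s³) = m⁻²·s⁻¹·A⁻¹·cd⁻¹.
The exponent of A is -1.

-1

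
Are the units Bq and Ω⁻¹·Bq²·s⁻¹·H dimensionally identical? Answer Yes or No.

Left side:
  Bq = s⁻¹.
Right side:
  Ω = V/A (resistance = voltage per current),
      = kg·m²·s⁻³·A⁻².
  So Ω⁻¹ = kg⁻¹·m⁻²·s³·A².
  Bq = 1/s = s⁻¹ (activity is decays per second).
  So Bq² = s⁻².
  H = Wb/A (inductance = flux per current),
      = kg·m²·s⁻²·A⁻².
  Combining: Ω⁻¹·Bq²·s⁻¹·H = (kg⁻¹·m⁻²·s³·A²) · s⁻² · s⁻¹ · (kg·m²·s⁻²·A⁻²) = s⁻².
Left is s⁻¹; right is s⁻² — different.

No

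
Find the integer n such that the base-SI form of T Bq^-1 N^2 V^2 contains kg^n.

T = Wb/m² (flux density = flux per area),
    = kg·s⁻²·A⁻¹.
Bq = 1/s = s⁻¹ (activity is decays per second).
So Bq⁻¹ = s.
N = kg·m/s² = kg·m·s⁻² (force = mass × acceleration).
So N² = kg²·m²·s⁻⁴.
V = W/A (potential = power per current),
    = kg·m²·s⁻³·A⁻¹.
So V² = kg²·m⁴·s⁻⁶·A⁻².
Combining: T·Bq⁻¹·N²·V² = (kg·s⁻²·A⁻¹) · s · (kg²·m²·s⁻⁴) · (kg²·m⁴·s⁻⁶·A⁻²) = kg⁵·m⁶·s⁻¹¹·A⁻³.
The exponent of kg is 5.

5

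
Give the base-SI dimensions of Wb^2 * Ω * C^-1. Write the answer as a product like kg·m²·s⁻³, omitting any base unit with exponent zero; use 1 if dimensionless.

Wb = V·s (flux: a volt is a weber per second),
    = kg·m²·s⁻²·A⁻¹.
So Wb² = kg²·m⁴·s⁻⁴·A⁻².
Ω = V/A (resistance = voltage per current),
    = kg·m²·s⁻³·A⁻².
C = A·s = s·A (charge = current × time).
So C⁻¹ = s⁻¹·A⁻¹.
Combining: Wb²·Ω·C⁻¹ = (kg²·m⁴·s⁻⁴·A⁻²) · (kg·m²·s⁻³·A⁻²) · (s⁻¹·A⁻¹) = kg³·m⁶·s⁻⁸·A⁻⁵.

kg³·m⁶·s⁻⁸·A⁻⁵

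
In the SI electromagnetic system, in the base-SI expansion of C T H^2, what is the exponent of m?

C = A·s = s·A (charge = current × time).
T = Wb/m² (flux density = flux per area),
    = kg·s⁻²·A⁻¹.
H = Wb/A (inductance = flux per current),
    = kg·m²·s⁻²·A⁻².
So H² = kg²·m⁴·s⁻⁴·A⁻⁴.
Combining: C·T·H² = (s·A) · (kg·s⁻²·A⁻¹) · (kg²·m⁴·s⁻⁴·A⁻⁴) = kg³·m⁴·s⁻⁵·A⁻⁴.
The exponent of m is 4.

4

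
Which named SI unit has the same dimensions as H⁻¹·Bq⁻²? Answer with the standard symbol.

H = kg·m²·s⁻²·A⁻².
So H⁻¹ = kg⁻¹·m⁻²·s²·A².
Bq = s⁻¹.
So Bq⁻² = s².
Combining: H⁻¹·Bq⁻² = (kg⁻¹·m⁻²·s²·A²) · s² = kg⁻¹·m⁻²·s⁴·A².
kg⁻¹·m⁻²·s⁴·A² is the base-SI form of the farad.

F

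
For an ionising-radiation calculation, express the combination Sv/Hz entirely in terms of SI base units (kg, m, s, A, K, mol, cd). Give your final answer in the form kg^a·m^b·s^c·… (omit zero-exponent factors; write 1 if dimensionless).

Hz = s⁻¹.
So Hz⁻¹ = s.
Sv = m²·s⁻².
Combining: Hz⁻¹·Sv = s · (m²·s⁻²) = m²·s⁻¹.

m²·s⁻¹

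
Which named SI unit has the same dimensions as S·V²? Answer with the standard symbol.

S = 1/Ω (conductance is reciprocal resistance),
    = kg⁻¹·m⁻²·s³·A².
V = W/A (potential = power per current),
    = kg·m²·s⁻³·A⁻¹.
So V² = kg²·m⁴·s⁻⁶·A⁻².
Combining: S·V² = (kg⁻¹·m⁻²·s³·A²) · (kg²·m⁴·s⁻⁶·A⁻²) = kg·m²·s⁻³.
kg·m²·s⁻³ is the base-SI form of the watt.

W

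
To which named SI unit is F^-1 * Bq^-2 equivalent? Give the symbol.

F = C/V (capacitance = charge per voltage),
    = A·s/(kg·m²·s⁻³·A⁻¹) (substituting C and V),
    = kg⁻¹·m⁻²·s⁴·A².
So F⁻¹ = kg·m²·s⁻⁴·A⁻².
Bq = 1/s = s⁻¹ (activity is decays per second).
So Bq⁻² = s².
Combining: F⁻¹·Bq⁻² = (kg·m²·s⁻⁴·A⁻²) · s² = kg·m²·s⁻²·A⁻².
kg·m²·s⁻²·A⁻² is the base-SI form of the henry.

H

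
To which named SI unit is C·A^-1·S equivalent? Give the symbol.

C = s·A.
S = kg⁻¹·m⁻²·s³·A².
Combining: C·A⁻¹·S = (s·A) · A⁻¹ · (kg⁻¹·m⁻²·s³·A²) = kg⁻¹·m⁻²·s⁴·A².
kg⁻¹·m⁻²·s⁴·A² is the base-SI form of the farad.

F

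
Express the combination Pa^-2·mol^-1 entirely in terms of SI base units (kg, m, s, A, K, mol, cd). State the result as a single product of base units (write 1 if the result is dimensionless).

Pa = N/m² (pressure = force per area),
    = kg·m⁻¹·s⁻².
So Pa⁻² = kg⁻²·m²·s⁴.
Combining: Pa⁻²·mol⁻¹ = (kg⁻²·m²·s⁴) · mol⁻¹ = kg⁻²·m²·s⁴·mol⁻¹.

kg⁻²·m²·s⁴·mol⁻¹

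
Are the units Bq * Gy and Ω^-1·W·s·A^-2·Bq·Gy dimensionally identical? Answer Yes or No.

Left side:
  Bq = s⁻¹.
  Gy = m²·s⁻².
  Combining: Bq·Gy = s⁻¹ · (m²·s⁻²) = m²·s⁻³.
Right side:
  Ω = V/A (resistance = voltage per current),
      = kg·m²·s⁻³·A⁻².
  So Ω⁻¹ = kg⁻¹·m⁻²·s³·A².
  W = J/s (power = energy per time),
      = kg·m²·s⁻³.
  Bq = 1/s = s⁻¹ (activity is decays per second).
  Gy = J/kg (absorbed dose = energy per mass),
      = m²·s⁻².
  Combining: Ω⁻¹·W·s·A⁻²·Bq·Gy = (kg⁻¹·m⁻²·s³·A²) · (kg·m²·s⁻³) · s · A⁻² · s⁻¹ · (m²·s⁻²) = m²·s⁻².
Left is m²·s⁻³; right is m²·s⁻² — different.

No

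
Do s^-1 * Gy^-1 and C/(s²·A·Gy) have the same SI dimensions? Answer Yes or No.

Yes

Left side:
  Gy = J/kg (absorbed dose = energy per mass),
      = m²·s⁻².
  So Gy⁻¹ = m⁻²·s².
  Combining: s⁻¹·Gy⁻¹ = s⁻¹ · (m⁻²·s²) = m⁻²·s.
Right side:
  C = s·A.
  Gy = m²·s⁻².
  So Gy⁻¹ = m⁻²·s².
  Combining: C·s⁻²·A⁻¹·Gy⁻¹ = (s·A) · s⁻² · A⁻¹ · (m⁻²·s²) = m⁻²·s.
Both reduce to m⁻²·s.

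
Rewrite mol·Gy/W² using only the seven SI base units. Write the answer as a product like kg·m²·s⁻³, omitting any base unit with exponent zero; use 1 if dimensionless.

W = J/s (power = energy per time),
    = kg·m²·s⁻³.
So W⁻² = kg⁻²·m⁻⁴·s⁶.
Gy = J/kg (absorbed dose = energy per mass),
    = m²·s⁻².
Combining: W⁻²·mol·Gy = (kg⁻²·m⁻⁴·s⁶) · mol · (m²·s⁻²) = kg⁻²·m⁻²·s⁴·mol.

kg⁻²·m⁻²·s⁴·mol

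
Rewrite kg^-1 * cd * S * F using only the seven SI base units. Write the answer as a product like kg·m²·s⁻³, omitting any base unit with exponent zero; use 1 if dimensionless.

S = 1/Ω (conductance is reciprocal resistance),
    = kg⁻¹·m⁻²·s³·A².
F = C/V (capacitance = charge per voltage),
    = A·s/(kg·m²·s⁻³·A⁻¹) (substituting C and V),
    = kg⁻¹·m⁻²·s⁴·A².
Combining: kg⁻¹·cd·S·F = kg⁻¹ · cd · (kg⁻¹·m⁻²·s³·A²) · (kg⁻¹·m⁻²·s⁴·A²) = kg⁻³·m⁻⁴·s⁷·A⁴·cd.

kg⁻³·m⁻⁴·s⁷·A⁴·cd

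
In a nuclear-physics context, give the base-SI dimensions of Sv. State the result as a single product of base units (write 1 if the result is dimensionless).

m²·s⁻²

Sv = m²·s⁻².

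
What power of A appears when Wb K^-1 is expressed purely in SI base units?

-1

Wb = kg·m²·s⁻²·A⁻¹.
Combining: Wb·K⁻¹ = (kg·m²·s⁻²·A⁻¹) · K⁻¹ = kg·m²·s⁻²·A⁻¹·K⁻¹.
The exponent of A is -1.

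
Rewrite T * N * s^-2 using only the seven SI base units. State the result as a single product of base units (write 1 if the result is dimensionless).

T = Wb/m² (flux density = flux per area),
    = kg·s⁻²·A⁻¹.
N = kg·m/s² = kg·m·s⁻² (force = mass × acceleration).
Combining: T·N·s⁻² = (kg·s⁻²·A⁻¹) · (kg·m·s⁻²) · s⁻² = kg²·m·s⁻⁶·A⁻¹.

kg²·m·s⁻⁶·A⁻¹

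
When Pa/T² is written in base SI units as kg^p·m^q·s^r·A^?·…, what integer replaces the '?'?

2

Pa = N/m² (pressure = force per area),
    = kg·m⁻¹·s⁻².
T = Wb/m² (flux density = flux per area),
    = kg·s⁻²·A⁻¹.
So T⁻² = kg⁻²·s⁴·A².
Combining: Pa·T⁻² = (kg·m⁻¹·s⁻²) · (kg⁻²·s⁴·A²) = kg⁻¹·m⁻¹·s²·A².
The exponent of A is 2.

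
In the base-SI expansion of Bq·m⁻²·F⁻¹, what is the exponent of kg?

1

Bq = 1/s = s⁻¹ (activity is decays per second).
F = C/V (capacitance = charge per voltage),
    = A·s/(kg·m²·s⁻³·A⁻¹) (substituting C and V),
    = kg⁻¹·m⁻²·s⁴·A².
So F⁻¹ = kg·m²·s⁻⁴·A⁻².
Combining: Bq·m⁻²·F⁻¹ = s⁻¹ · m⁻² · (kg·m²·s⁻⁴·A⁻²) = kg·s⁻⁵·A⁻².
The exponent of kg is 1.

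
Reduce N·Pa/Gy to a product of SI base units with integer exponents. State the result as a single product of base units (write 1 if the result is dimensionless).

N = kg·m·s⁻².
Pa = kg·m⁻¹·s⁻².
Gy = m²·s⁻².
So Gy⁻¹ = m⁻²·s².
Combining: N·Pa·Gy⁻¹ = (kg·m·s⁻²) · (kg·m⁻¹·s⁻²) · (m⁻²·s²) = kg²·m⁻²·s⁻².

kg²·m⁻²·s⁻²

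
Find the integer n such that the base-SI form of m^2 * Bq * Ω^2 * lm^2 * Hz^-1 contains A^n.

-4

Bq = s⁻¹.
Ω = kg·m²·s⁻³·A⁻².
So Ω² = kg²·m⁴·s⁻⁶·A⁻⁴.
lm = cd.
So lm² = cd².
Hz = s⁻¹.
So Hz⁻¹ = s.
Combining: m²·Bq·Ω²·lm²·Hz⁻¹ = m² · s⁻¹ · (kg²·m⁴·s⁻⁶·A⁻⁴) · cd² · s = kg²·m⁶·s⁻⁶·A⁻⁴·cd².
The exponent of A is -4.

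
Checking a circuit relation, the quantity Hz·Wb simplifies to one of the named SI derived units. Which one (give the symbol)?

V

Hz = 1/s = s⁻¹ (frequency is cycles per second).
Wb = V·s (flux: a volt is a weber per second),
    = kg·m²·s⁻²·A⁻¹.
Combining: Hz·Wb = s⁻¹ · (kg·m²·s⁻²·A⁻¹) = kg·m²·s⁻³·A⁻¹.
kg·m²·s⁻³·A⁻¹ is the base-SI form of the volt.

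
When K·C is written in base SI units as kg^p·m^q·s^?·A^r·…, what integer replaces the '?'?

1

C = A·s = s·A (charge = current × time).
Combining: K·C = K · (s·A) = s·A·K.
The exponent of s is 1.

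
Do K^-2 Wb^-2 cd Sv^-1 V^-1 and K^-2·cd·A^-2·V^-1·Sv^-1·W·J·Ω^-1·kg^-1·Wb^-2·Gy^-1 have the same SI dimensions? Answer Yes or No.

Yes

Left side:
  Wb = kg·m²·s⁻²·A⁻¹.
  So Wb⁻² = kg⁻²·m⁻⁴·s⁴·A².
  Sv = m²·s⁻².
  So Sv⁻¹ = m⁻²·s².
  V = kg·m²·s⁻³·A⁻¹.
  So V⁻¹ = kg⁻¹·m⁻²·s³·A.
  Combining: K⁻²·Wb⁻²·cd·Sv⁻¹·V⁻¹ = K⁻² · (kg⁻²·m⁻⁴·s⁴·A²) · cd · (m⁻²·s²) · (kg⁻¹·m⁻²·s³·A) = kg⁻³·m⁻⁸·s⁹·A³·K⁻²·cd.
Right side:
  V = W/A (potential = power per current),
      = kg·m²·s⁻³·A⁻¹.
  So V⁻¹ = kg⁻¹·m⁻²·s³·A.
  Sv = J/kg (equivalent dose = energy per mass),
      = m²·s⁻².
  So Sv⁻¹ = m⁻²·s².
  W = J/s (power = energy per time),
      = kg·m²·s⁻³.
  J = N·m (work = force × distance),
      = kg·m²·s⁻².
  Ω = V/A (resistance = voltage per current),
      = kg·m²·s⁻³·A⁻².
  So Ω⁻¹ = kg⁻¹·m⁻²·s³·A².
  Wb = V·s (flux: a volt is a weber per second),
      = kg·m²·s⁻²·A⁻¹.
  So Wb⁻² = kg⁻²·m⁻⁴·s⁴·A².
  Gy = J/kg (absorbed dose = energy per mass),
      = m²·s⁻².
  So Gy⁻¹ = m⁻²·s².
  Combining: K⁻²·cd·A⁻²·V⁻¹·Sv⁻¹·W·J·Ω⁻¹·kg⁻¹·Wb⁻²·Gy⁻¹ = K⁻² · cd · A⁻² · (kg⁻¹·m⁻²·s³·A) · (m⁻²·s²) · (kg·m²·s⁻³) · (kg·m²·s⁻²) · (kg⁻¹·m⁻²·s³·A²) · kg⁻¹ · (kg⁻²·m⁻⁴·s⁴·A²) · (m⁻²·s²) = kg⁻³·m⁻⁸·s⁹·A³·K⁻²·cd.
Both reduce to kg⁻³·m⁻⁸·s⁹·A³·K⁻²·cd.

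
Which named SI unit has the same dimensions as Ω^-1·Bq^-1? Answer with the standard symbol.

F

Ω = kg·m²·s⁻³·A⁻².
So Ω⁻¹ = kg⁻¹·m⁻²·s³·A².
Bq = s⁻¹.
So Bq⁻¹ = s.
Combining: Ω⁻¹·Bq⁻¹ = (kg⁻¹·m⁻²·s³·A²) · s = kg⁻¹·m⁻²·s⁴·A².
kg⁻¹·m⁻²·s⁴·A² is the base-SI form of the farad.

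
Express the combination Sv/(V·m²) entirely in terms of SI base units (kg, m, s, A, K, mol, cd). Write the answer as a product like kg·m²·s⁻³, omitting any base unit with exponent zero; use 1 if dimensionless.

Sv = m²·s⁻².
V = kg·m²·s⁻³·A⁻¹.
So V⁻¹ = kg⁻¹·m⁻²·s³·A.
Combining: Sv·V⁻¹·m⁻² = (m²·s⁻²) · (kg⁻¹·m⁻²·s³·A) · m⁻² = kg⁻¹·m⁻²·s·A.

kg⁻¹·m⁻²·s·A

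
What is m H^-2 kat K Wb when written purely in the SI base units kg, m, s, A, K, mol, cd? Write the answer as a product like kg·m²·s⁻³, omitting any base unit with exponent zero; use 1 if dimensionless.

H = Wb/A (inductance = flux per current),
    = kg·m²·s⁻²·A⁻².
So H⁻² = kg⁻²·m⁻⁴·s⁴·A⁴.
kat = mol/s = s⁻¹·mol (catalytic activity).
Wb = V·s (flux: a volt is a weber per second),
    = kg·m²·s⁻²·A⁻¹.
Combining: m·H⁻²·kat·K·Wb = m · (kg⁻²·m⁻⁴·s⁴·A⁴) · (s⁻¹·mol) · K · (kg·m²·s⁻²·A⁻¹) = kg⁻¹·m⁻¹·s·A³·K·mol.

kg⁻¹·m⁻¹·s·A³·K·mol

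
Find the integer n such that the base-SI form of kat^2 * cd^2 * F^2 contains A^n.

kat = s⁻¹·mol.
So kat² = s⁻²·mol².
F = kg⁻¹·m⁻²·s⁴·A².
So F² = kg⁻²·m⁻⁴·s⁸·A⁴.
Combining: kat²·cd²·F² = (s⁻²·mol²) · cd² · (kg⁻²·m⁻⁴·s⁸·A⁴) = kg⁻²·m⁻⁴·s⁶·A⁴·mol²·cd².
The exponent of A is 4.

4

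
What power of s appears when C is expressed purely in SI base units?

1

C = A·s = s·A (charge = current × time).
The exponent of s is 1.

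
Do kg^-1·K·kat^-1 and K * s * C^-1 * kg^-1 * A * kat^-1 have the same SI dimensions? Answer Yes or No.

Yes

Left side:
  kat = s⁻¹·mol.
  So kat⁻¹ = s·mol⁻¹.
  Combining: kg⁻¹·K·kat⁻¹ = kg⁻¹ · K · (s·mol⁻¹) = kg⁻¹·s·K·mol⁻¹.
Right side:
  C = A·s = s·A (charge = current × time).
  So C⁻¹ = s⁻¹·A⁻¹.
  kat = mol/s = s⁻¹·mol (catalytic activity).
  So kat⁻¹ = s·mol⁻¹.
  Combining: K·s·C⁻¹·kg⁻¹·A·kat⁻¹ = K · s · (s⁻¹·A⁻¹) · kg⁻¹ · A · (s·mol⁻¹) = kg⁻¹·s·K·mol⁻¹.
Both reduce to kg⁻¹·s·K·mol⁻¹.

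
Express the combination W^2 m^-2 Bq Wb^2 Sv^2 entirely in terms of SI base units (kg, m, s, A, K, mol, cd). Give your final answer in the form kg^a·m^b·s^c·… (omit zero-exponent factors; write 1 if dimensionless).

W = kg·m²·s⁻³.
So W² = kg²·m⁴·s⁻⁶.
Bq = s⁻¹.
Wb = kg·m²·s⁻²·A⁻¹.
So Wb² = kg²·m⁴·s⁻⁴·A⁻².
Sv = m²·s⁻².
So Sv² = m⁴·s⁻⁴.
Combining: W²·m⁻²·Bq·Wb²·Sv² = (kg²·m⁴·s⁻⁶) · m⁻² · s⁻¹ · (kg²·m⁴·s⁻⁴·A⁻²) · (m⁴·s⁻⁴) = kg⁴·m¹⁰·s⁻¹⁵·A⁻².

kg⁴·m¹⁰·s⁻¹⁵·A⁻²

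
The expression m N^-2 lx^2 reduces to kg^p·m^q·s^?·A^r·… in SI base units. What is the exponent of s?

4

N = kg·m·s⁻².
So N⁻² = kg⁻²·m⁻²·s⁴.
lx = m⁻²·cd.
So lx² = m⁻⁴·cd².
Combining: m·N⁻²·lx² = m · (kg⁻²·m⁻²·s⁴) · (m⁻⁴·cd²) = kg⁻²·m⁻⁵·s⁴·cd².
The exponent of s is 4.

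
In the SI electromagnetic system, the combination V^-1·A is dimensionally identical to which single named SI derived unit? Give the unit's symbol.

S

V = kg·m²·s⁻³·A⁻¹.
So V⁻¹ = kg⁻¹·m⁻²·s³·A.
Combining: V⁻¹·A = (kg⁻¹·m⁻²·s³·A) · A = kg⁻¹·m⁻²·s³·A².
kg⁻¹·m⁻²·s³·A² is the base-SI form of the siemens.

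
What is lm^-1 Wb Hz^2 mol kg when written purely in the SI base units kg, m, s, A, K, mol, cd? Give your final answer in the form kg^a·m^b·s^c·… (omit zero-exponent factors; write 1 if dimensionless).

lm = cd.
So lm⁻¹ = cd⁻¹.
Wb = kg·m²·s⁻²·A⁻¹.
Hz = s⁻¹.
So Hz² = s⁻².
Combining: lm⁻¹·Wb·Hz²·mol·kg = cd⁻¹ · (kg·m²·s⁻²·A⁻¹) · s⁻² · mol · kg = kg²·m²·s⁻⁴·A⁻¹·mol·cd⁻¹.

kg²·m²·s⁻⁴·A⁻¹·mol·cd⁻¹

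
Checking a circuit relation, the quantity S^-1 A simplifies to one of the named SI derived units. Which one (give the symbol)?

S = kg⁻¹·m⁻²·s³·A².
So S⁻¹ = kg·m²·s⁻³·A⁻².
Combining: S⁻¹·A = (kg·m²·s⁻³·A⁻²) · A = kg·m²·s⁻³·A⁻¹.
kg·m²·s⁻³·A⁻¹ is the base-SI form of the volt.

V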